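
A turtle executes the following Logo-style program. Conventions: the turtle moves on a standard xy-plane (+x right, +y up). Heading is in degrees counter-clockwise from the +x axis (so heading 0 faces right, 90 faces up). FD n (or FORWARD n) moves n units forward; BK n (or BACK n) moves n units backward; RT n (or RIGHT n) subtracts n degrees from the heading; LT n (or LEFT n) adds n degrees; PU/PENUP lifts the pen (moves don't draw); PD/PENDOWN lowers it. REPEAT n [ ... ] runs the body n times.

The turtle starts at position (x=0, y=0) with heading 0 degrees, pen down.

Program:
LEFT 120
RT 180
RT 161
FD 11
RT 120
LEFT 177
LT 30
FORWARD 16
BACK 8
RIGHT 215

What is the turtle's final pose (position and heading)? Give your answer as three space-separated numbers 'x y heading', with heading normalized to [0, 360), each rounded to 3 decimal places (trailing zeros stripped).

Executing turtle program step by step:
Start: pos=(0,0), heading=0, pen down
LT 120: heading 0 -> 120
RT 180: heading 120 -> 300
RT 161: heading 300 -> 139
FD 11: (0,0) -> (-8.302,7.217) [heading=139, draw]
RT 120: heading 139 -> 19
LT 177: heading 19 -> 196
LT 30: heading 196 -> 226
FD 16: (-8.302,7.217) -> (-19.416,-4.293) [heading=226, draw]
BK 8: (-19.416,-4.293) -> (-13.859,1.462) [heading=226, draw]
RT 215: heading 226 -> 11
Final: pos=(-13.859,1.462), heading=11, 3 segment(s) drawn

Answer: -13.859 1.462 11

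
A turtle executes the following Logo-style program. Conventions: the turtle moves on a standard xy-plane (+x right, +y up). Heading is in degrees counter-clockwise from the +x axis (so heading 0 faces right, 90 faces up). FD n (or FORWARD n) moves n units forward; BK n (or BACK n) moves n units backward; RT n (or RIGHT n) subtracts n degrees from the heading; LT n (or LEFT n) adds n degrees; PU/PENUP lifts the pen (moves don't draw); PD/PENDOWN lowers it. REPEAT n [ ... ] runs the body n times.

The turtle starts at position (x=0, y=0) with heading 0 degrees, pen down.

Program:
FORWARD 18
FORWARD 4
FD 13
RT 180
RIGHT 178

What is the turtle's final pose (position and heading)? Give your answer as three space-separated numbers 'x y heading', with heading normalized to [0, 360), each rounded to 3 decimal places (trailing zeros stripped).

Executing turtle program step by step:
Start: pos=(0,0), heading=0, pen down
FD 18: (0,0) -> (18,0) [heading=0, draw]
FD 4: (18,0) -> (22,0) [heading=0, draw]
FD 13: (22,0) -> (35,0) [heading=0, draw]
RT 180: heading 0 -> 180
RT 178: heading 180 -> 2
Final: pos=(35,0), heading=2, 3 segment(s) drawn

Answer: 35 0 2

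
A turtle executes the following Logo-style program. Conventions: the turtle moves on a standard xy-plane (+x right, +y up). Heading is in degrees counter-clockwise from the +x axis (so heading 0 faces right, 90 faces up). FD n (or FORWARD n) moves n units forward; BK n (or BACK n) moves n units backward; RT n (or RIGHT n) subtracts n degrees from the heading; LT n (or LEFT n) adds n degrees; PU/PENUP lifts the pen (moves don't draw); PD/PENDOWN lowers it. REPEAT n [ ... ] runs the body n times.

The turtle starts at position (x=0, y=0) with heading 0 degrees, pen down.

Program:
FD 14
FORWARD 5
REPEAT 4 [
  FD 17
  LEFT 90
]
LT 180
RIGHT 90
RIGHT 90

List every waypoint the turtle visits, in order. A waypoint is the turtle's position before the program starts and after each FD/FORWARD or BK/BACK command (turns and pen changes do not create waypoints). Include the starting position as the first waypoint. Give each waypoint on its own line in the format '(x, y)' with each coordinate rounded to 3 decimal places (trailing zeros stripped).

Executing turtle program step by step:
Start: pos=(0,0), heading=0, pen down
FD 14: (0,0) -> (14,0) [heading=0, draw]
FD 5: (14,0) -> (19,0) [heading=0, draw]
REPEAT 4 [
  -- iteration 1/4 --
  FD 17: (19,0) -> (36,0) [heading=0, draw]
  LT 90: heading 0 -> 90
  -- iteration 2/4 --
  FD 17: (36,0) -> (36,17) [heading=90, draw]
  LT 90: heading 90 -> 180
  -- iteration 3/4 --
  FD 17: (36,17) -> (19,17) [heading=180, draw]
  LT 90: heading 180 -> 270
  -- iteration 4/4 --
  FD 17: (19,17) -> (19,0) [heading=270, draw]
  LT 90: heading 270 -> 0
]
LT 180: heading 0 -> 180
RT 90: heading 180 -> 90
RT 90: heading 90 -> 0
Final: pos=(19,0), heading=0, 6 segment(s) drawn
Waypoints (7 total):
(0, 0)
(14, 0)
(19, 0)
(36, 0)
(36, 17)
(19, 17)
(19, 0)

Answer: (0, 0)
(14, 0)
(19, 0)
(36, 0)
(36, 17)
(19, 17)
(19, 0)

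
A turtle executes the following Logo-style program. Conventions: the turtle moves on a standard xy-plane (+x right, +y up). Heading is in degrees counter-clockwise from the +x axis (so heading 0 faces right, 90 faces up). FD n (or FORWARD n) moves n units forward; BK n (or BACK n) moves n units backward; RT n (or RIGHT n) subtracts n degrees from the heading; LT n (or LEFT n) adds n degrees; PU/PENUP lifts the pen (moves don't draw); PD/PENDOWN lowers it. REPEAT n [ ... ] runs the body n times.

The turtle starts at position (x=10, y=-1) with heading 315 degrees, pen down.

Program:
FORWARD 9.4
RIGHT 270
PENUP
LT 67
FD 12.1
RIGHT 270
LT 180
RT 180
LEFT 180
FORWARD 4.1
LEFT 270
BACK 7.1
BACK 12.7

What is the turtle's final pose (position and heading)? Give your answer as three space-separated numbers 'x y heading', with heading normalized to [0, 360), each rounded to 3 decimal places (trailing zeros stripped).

Answer: 8.498 23.466 292

Derivation:
Executing turtle program step by step:
Start: pos=(10,-1), heading=315, pen down
FD 9.4: (10,-1) -> (16.647,-7.647) [heading=315, draw]
RT 270: heading 315 -> 45
PU: pen up
LT 67: heading 45 -> 112
FD 12.1: (16.647,-7.647) -> (12.114,3.572) [heading=112, move]
RT 270: heading 112 -> 202
LT 180: heading 202 -> 22
RT 180: heading 22 -> 202
LT 180: heading 202 -> 22
FD 4.1: (12.114,3.572) -> (15.916,5.108) [heading=22, move]
LT 270: heading 22 -> 292
BK 7.1: (15.916,5.108) -> (13.256,11.691) [heading=292, move]
BK 12.7: (13.256,11.691) -> (8.498,23.466) [heading=292, move]
Final: pos=(8.498,23.466), heading=292, 1 segment(s) drawn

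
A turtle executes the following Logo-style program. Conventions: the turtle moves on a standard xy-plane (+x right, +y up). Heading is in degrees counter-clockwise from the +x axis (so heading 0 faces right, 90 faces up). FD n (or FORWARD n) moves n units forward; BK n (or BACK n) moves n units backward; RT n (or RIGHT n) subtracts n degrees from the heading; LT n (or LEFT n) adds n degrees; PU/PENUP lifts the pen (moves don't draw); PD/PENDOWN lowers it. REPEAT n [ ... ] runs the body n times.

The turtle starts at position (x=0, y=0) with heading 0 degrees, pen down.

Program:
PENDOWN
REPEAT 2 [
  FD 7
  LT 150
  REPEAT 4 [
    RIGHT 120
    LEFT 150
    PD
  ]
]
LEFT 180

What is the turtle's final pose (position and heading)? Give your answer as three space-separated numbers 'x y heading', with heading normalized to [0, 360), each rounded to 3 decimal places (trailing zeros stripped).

Answer: 7 -7 0

Derivation:
Executing turtle program step by step:
Start: pos=(0,0), heading=0, pen down
PD: pen down
REPEAT 2 [
  -- iteration 1/2 --
  FD 7: (0,0) -> (7,0) [heading=0, draw]
  LT 150: heading 0 -> 150
  REPEAT 4 [
    -- iteration 1/4 --
    RT 120: heading 150 -> 30
    LT 150: heading 30 -> 180
    PD: pen down
    -- iteration 2/4 --
    RT 120: heading 180 -> 60
    LT 150: heading 60 -> 210
    PD: pen down
    -- iteration 3/4 --
    RT 120: heading 210 -> 90
    LT 150: heading 90 -> 240
    PD: pen down
    -- iteration 4/4 --
    RT 120: heading 240 -> 120
    LT 150: heading 120 -> 270
    PD: pen down
  ]
  -- iteration 2/2 --
  FD 7: (7,0) -> (7,-7) [heading=270, draw]
  LT 150: heading 270 -> 60
  REPEAT 4 [
    -- iteration 1/4 --
    RT 120: heading 60 -> 300
    LT 150: heading 300 -> 90
    PD: pen down
    -- iteration 2/4 --
    RT 120: heading 90 -> 330
    LT 150: heading 330 -> 120
    PD: pen down
    -- iteration 3/4 --
    RT 120: heading 120 -> 0
    LT 150: heading 0 -> 150
    PD: pen down
    -- iteration 4/4 --
    RT 120: heading 150 -> 30
    LT 150: heading 30 -> 180
    PD: pen down
  ]
]
LT 180: heading 180 -> 0
Final: pos=(7,-7), heading=0, 2 segment(s) drawn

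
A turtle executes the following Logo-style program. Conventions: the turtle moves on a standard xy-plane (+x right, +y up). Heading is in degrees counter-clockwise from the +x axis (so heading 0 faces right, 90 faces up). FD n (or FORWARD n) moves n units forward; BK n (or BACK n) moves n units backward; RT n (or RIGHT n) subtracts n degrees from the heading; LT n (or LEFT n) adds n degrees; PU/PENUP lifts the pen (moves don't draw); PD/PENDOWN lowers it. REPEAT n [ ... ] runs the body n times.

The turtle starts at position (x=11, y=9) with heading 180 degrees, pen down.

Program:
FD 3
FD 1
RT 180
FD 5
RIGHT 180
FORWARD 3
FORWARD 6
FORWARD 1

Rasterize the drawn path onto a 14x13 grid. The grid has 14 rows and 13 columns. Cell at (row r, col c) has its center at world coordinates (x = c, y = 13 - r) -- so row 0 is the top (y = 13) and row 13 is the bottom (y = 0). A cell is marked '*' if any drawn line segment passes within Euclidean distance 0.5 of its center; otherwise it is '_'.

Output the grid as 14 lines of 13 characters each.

Segment 0: (11,9) -> (8,9)
Segment 1: (8,9) -> (7,9)
Segment 2: (7,9) -> (12,9)
Segment 3: (12,9) -> (9,9)
Segment 4: (9,9) -> (3,9)
Segment 5: (3,9) -> (2,9)

Answer: _____________
_____________
_____________
_____________
__***********
_____________
_____________
_____________
_____________
_____________
_____________
_____________
_____________
_____________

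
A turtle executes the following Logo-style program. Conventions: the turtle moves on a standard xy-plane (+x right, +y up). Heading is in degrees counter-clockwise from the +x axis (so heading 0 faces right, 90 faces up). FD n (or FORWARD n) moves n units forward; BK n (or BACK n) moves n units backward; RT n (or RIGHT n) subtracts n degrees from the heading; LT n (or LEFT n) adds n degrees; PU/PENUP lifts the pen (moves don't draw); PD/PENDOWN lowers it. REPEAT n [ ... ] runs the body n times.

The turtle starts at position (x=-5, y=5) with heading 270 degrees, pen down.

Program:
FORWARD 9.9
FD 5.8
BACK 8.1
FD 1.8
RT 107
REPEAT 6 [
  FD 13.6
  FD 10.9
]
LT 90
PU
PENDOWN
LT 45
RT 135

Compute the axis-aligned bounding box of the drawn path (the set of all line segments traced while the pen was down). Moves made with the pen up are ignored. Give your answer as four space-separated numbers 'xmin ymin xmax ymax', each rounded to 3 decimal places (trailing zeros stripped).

Answer: -145.577 -10.7 -5 38.579

Derivation:
Executing turtle program step by step:
Start: pos=(-5,5), heading=270, pen down
FD 9.9: (-5,5) -> (-5,-4.9) [heading=270, draw]
FD 5.8: (-5,-4.9) -> (-5,-10.7) [heading=270, draw]
BK 8.1: (-5,-10.7) -> (-5,-2.6) [heading=270, draw]
FD 1.8: (-5,-2.6) -> (-5,-4.4) [heading=270, draw]
RT 107: heading 270 -> 163
REPEAT 6 [
  -- iteration 1/6 --
  FD 13.6: (-5,-4.4) -> (-18.006,-0.424) [heading=163, draw]
  FD 10.9: (-18.006,-0.424) -> (-28.429,2.763) [heading=163, draw]
  -- iteration 2/6 --
  FD 13.6: (-28.429,2.763) -> (-41.435,6.739) [heading=163, draw]
  FD 10.9: (-41.435,6.739) -> (-51.859,9.926) [heading=163, draw]
  -- iteration 3/6 --
  FD 13.6: (-51.859,9.926) -> (-64.865,13.902) [heading=163, draw]
  FD 10.9: (-64.865,13.902) -> (-75.288,17.089) [heading=163, draw]
  -- iteration 4/6 --
  FD 13.6: (-75.288,17.089) -> (-88.294,21.066) [heading=163, draw]
  FD 10.9: (-88.294,21.066) -> (-98.718,24.252) [heading=163, draw]
  -- iteration 5/6 --
  FD 13.6: (-98.718,24.252) -> (-111.724,28.229) [heading=163, draw]
  FD 10.9: (-111.724,28.229) -> (-122.147,31.416) [heading=163, draw]
  -- iteration 6/6 --
  FD 13.6: (-122.147,31.416) -> (-135.153,35.392) [heading=163, draw]
  FD 10.9: (-135.153,35.392) -> (-145.577,38.579) [heading=163, draw]
]
LT 90: heading 163 -> 253
PU: pen up
PD: pen down
LT 45: heading 253 -> 298
RT 135: heading 298 -> 163
Final: pos=(-145.577,38.579), heading=163, 16 segment(s) drawn

Segment endpoints: x in {-145.577, -135.153, -122.147, -111.724, -98.718, -88.294, -75.288, -64.865, -51.859, -41.435, -28.429, -18.006, -5, -5, -5, -5}, y in {-10.7, -4.9, -4.4, -2.6, -0.424, 2.763, 5, 6.739, 9.926, 13.902, 17.089, 21.066, 24.252, 28.229, 31.416, 35.392, 38.579}
xmin=-145.577, ymin=-10.7, xmax=-5, ymax=38.579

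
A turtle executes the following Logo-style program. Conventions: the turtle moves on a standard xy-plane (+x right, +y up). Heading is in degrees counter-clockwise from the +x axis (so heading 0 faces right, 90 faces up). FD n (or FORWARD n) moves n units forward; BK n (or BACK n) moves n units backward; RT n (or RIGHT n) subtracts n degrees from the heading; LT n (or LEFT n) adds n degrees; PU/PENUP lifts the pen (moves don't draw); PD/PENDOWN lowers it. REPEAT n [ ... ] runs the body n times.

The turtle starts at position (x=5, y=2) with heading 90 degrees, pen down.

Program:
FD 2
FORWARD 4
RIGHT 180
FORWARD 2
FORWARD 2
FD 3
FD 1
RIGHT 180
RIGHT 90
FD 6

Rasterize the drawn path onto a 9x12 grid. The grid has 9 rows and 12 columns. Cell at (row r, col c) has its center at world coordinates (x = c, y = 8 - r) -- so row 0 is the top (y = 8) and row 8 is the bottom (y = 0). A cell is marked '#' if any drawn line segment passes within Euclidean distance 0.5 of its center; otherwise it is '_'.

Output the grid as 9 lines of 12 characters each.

Answer: _____#______
_____#______
_____#______
_____#______
_____#______
_____#______
_____#______
_____#______
_____#######

Derivation:
Segment 0: (5,2) -> (5,4)
Segment 1: (5,4) -> (5,8)
Segment 2: (5,8) -> (5,6)
Segment 3: (5,6) -> (5,4)
Segment 4: (5,4) -> (5,1)
Segment 5: (5,1) -> (5,0)
Segment 6: (5,0) -> (11,0)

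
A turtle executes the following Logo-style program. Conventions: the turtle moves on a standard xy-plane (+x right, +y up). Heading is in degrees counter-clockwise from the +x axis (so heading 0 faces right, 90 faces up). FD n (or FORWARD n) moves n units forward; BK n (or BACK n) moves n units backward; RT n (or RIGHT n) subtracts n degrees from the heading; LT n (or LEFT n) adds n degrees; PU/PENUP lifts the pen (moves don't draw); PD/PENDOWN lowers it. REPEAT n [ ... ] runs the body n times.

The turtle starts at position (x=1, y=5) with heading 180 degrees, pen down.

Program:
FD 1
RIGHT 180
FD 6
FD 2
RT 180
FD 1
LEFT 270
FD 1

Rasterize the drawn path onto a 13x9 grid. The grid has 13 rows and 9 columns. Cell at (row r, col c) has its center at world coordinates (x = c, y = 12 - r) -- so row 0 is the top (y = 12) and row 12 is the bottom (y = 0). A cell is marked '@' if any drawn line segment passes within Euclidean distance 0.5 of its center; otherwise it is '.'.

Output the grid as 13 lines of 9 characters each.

Answer: .........
.........
.........
.........
.........
.........
.......@.
@@@@@@@@@
.........
.........
.........
.........
.........

Derivation:
Segment 0: (1,5) -> (0,5)
Segment 1: (0,5) -> (6,5)
Segment 2: (6,5) -> (8,5)
Segment 3: (8,5) -> (7,5)
Segment 4: (7,5) -> (7,6)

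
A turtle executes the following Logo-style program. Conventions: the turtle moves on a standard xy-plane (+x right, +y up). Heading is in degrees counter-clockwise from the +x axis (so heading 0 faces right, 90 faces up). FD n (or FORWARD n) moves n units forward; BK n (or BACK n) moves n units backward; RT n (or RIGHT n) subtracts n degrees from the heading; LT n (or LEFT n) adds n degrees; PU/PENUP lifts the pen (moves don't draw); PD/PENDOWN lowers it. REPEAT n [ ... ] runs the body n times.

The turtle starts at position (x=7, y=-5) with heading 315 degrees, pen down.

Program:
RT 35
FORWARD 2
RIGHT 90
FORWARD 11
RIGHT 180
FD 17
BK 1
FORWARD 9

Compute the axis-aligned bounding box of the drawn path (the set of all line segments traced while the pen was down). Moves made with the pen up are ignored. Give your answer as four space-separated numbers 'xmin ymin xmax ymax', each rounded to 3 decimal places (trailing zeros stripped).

Executing turtle program step by step:
Start: pos=(7,-5), heading=315, pen down
RT 35: heading 315 -> 280
FD 2: (7,-5) -> (7.347,-6.97) [heading=280, draw]
RT 90: heading 280 -> 190
FD 11: (7.347,-6.97) -> (-3.486,-8.88) [heading=190, draw]
RT 180: heading 190 -> 10
FD 17: (-3.486,-8.88) -> (13.256,-5.928) [heading=10, draw]
BK 1: (13.256,-5.928) -> (12.271,-6.101) [heading=10, draw]
FD 9: (12.271,-6.101) -> (21.135,-4.539) [heading=10, draw]
Final: pos=(21.135,-4.539), heading=10, 5 segment(s) drawn

Segment endpoints: x in {-3.486, 7, 7.347, 12.271, 13.256, 21.135}, y in {-8.88, -6.97, -6.101, -5.928, -5, -4.539}
xmin=-3.486, ymin=-8.88, xmax=21.135, ymax=-4.539

Answer: -3.486 -8.88 21.135 -4.539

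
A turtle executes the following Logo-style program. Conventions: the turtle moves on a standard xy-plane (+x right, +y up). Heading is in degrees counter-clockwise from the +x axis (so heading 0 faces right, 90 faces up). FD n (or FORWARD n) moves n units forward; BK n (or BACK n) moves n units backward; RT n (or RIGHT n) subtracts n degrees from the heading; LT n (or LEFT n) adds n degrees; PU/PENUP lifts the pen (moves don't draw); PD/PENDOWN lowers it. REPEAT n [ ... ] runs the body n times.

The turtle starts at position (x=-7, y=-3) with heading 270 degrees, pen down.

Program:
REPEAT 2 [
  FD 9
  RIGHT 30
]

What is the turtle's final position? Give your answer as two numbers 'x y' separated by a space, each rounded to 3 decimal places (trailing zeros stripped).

Answer: -11.5 -19.794

Derivation:
Executing turtle program step by step:
Start: pos=(-7,-3), heading=270, pen down
REPEAT 2 [
  -- iteration 1/2 --
  FD 9: (-7,-3) -> (-7,-12) [heading=270, draw]
  RT 30: heading 270 -> 240
  -- iteration 2/2 --
  FD 9: (-7,-12) -> (-11.5,-19.794) [heading=240, draw]
  RT 30: heading 240 -> 210
]
Final: pos=(-11.5,-19.794), heading=210, 2 segment(s) drawn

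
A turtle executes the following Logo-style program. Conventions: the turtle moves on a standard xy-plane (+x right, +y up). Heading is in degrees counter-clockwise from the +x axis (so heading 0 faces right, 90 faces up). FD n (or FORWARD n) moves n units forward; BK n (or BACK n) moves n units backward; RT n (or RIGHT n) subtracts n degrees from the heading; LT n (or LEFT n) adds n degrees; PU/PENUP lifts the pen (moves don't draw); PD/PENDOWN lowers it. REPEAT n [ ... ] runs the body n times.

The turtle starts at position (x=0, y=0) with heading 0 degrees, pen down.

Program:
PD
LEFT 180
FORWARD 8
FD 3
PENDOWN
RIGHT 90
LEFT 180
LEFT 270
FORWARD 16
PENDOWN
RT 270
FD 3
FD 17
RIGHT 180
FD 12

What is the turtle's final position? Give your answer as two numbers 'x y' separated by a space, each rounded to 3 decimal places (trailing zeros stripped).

Answer: -27 -8

Derivation:
Executing turtle program step by step:
Start: pos=(0,0), heading=0, pen down
PD: pen down
LT 180: heading 0 -> 180
FD 8: (0,0) -> (-8,0) [heading=180, draw]
FD 3: (-8,0) -> (-11,0) [heading=180, draw]
PD: pen down
RT 90: heading 180 -> 90
LT 180: heading 90 -> 270
LT 270: heading 270 -> 180
FD 16: (-11,0) -> (-27,0) [heading=180, draw]
PD: pen down
RT 270: heading 180 -> 270
FD 3: (-27,0) -> (-27,-3) [heading=270, draw]
FD 17: (-27,-3) -> (-27,-20) [heading=270, draw]
RT 180: heading 270 -> 90
FD 12: (-27,-20) -> (-27,-8) [heading=90, draw]
Final: pos=(-27,-8), heading=90, 6 segment(s) drawn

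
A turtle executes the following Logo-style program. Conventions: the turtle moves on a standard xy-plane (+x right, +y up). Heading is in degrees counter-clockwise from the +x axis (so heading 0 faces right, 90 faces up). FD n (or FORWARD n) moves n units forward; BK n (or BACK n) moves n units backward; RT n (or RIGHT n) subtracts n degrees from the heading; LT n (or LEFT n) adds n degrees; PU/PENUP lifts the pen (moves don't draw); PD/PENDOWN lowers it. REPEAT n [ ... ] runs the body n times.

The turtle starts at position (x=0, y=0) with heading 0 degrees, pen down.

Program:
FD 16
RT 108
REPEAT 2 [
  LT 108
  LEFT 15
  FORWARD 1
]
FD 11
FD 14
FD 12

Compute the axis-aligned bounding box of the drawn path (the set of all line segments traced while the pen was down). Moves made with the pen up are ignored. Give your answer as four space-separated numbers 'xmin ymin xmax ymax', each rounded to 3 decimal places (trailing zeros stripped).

Executing turtle program step by step:
Start: pos=(0,0), heading=0, pen down
FD 16: (0,0) -> (16,0) [heading=0, draw]
RT 108: heading 0 -> 252
REPEAT 2 [
  -- iteration 1/2 --
  LT 108: heading 252 -> 0
  LT 15: heading 0 -> 15
  FD 1: (16,0) -> (16.966,0.259) [heading=15, draw]
  -- iteration 2/2 --
  LT 108: heading 15 -> 123
  LT 15: heading 123 -> 138
  FD 1: (16.966,0.259) -> (16.223,0.928) [heading=138, draw]
]
FD 11: (16.223,0.928) -> (8.048,8.288) [heading=138, draw]
FD 14: (8.048,8.288) -> (-2.356,17.656) [heading=138, draw]
FD 12: (-2.356,17.656) -> (-11.274,25.686) [heading=138, draw]
Final: pos=(-11.274,25.686), heading=138, 6 segment(s) drawn

Segment endpoints: x in {-11.274, -2.356, 0, 8.048, 16, 16.223, 16.966}, y in {0, 0.259, 0.928, 8.288, 17.656, 25.686}
xmin=-11.274, ymin=0, xmax=16.966, ymax=25.686

Answer: -11.274 0 16.966 25.686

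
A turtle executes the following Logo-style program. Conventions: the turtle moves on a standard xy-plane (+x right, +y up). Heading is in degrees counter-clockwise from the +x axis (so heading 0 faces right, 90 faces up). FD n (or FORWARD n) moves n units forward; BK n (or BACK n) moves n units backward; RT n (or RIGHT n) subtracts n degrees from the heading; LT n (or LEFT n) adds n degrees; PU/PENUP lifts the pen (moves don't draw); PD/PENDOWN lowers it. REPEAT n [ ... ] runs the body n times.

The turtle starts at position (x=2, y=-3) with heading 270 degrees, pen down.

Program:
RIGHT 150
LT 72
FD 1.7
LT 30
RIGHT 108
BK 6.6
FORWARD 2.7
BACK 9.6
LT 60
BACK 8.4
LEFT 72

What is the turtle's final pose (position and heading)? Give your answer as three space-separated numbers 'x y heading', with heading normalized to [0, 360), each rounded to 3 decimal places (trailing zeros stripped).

Answer: 14.182 -16.564 246

Derivation:
Executing turtle program step by step:
Start: pos=(2,-3), heading=270, pen down
RT 150: heading 270 -> 120
LT 72: heading 120 -> 192
FD 1.7: (2,-3) -> (0.337,-3.353) [heading=192, draw]
LT 30: heading 192 -> 222
RT 108: heading 222 -> 114
BK 6.6: (0.337,-3.353) -> (3.022,-9.383) [heading=114, draw]
FD 2.7: (3.022,-9.383) -> (1.923,-6.916) [heading=114, draw]
BK 9.6: (1.923,-6.916) -> (5.828,-15.686) [heading=114, draw]
LT 60: heading 114 -> 174
BK 8.4: (5.828,-15.686) -> (14.182,-16.564) [heading=174, draw]
LT 72: heading 174 -> 246
Final: pos=(14.182,-16.564), heading=246, 5 segment(s) drawn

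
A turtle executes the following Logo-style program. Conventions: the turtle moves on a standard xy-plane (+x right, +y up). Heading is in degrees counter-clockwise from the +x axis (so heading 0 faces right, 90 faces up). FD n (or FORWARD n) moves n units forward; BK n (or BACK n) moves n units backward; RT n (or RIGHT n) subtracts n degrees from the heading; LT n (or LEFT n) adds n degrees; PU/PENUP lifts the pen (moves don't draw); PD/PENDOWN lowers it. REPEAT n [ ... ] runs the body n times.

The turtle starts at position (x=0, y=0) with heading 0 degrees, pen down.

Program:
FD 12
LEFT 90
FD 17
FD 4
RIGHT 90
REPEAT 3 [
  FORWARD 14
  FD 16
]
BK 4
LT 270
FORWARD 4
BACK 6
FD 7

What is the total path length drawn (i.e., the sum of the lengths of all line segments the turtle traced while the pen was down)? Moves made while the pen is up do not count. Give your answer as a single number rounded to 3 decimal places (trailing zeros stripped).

Executing turtle program step by step:
Start: pos=(0,0), heading=0, pen down
FD 12: (0,0) -> (12,0) [heading=0, draw]
LT 90: heading 0 -> 90
FD 17: (12,0) -> (12,17) [heading=90, draw]
FD 4: (12,17) -> (12,21) [heading=90, draw]
RT 90: heading 90 -> 0
REPEAT 3 [
  -- iteration 1/3 --
  FD 14: (12,21) -> (26,21) [heading=0, draw]
  FD 16: (26,21) -> (42,21) [heading=0, draw]
  -- iteration 2/3 --
  FD 14: (42,21) -> (56,21) [heading=0, draw]
  FD 16: (56,21) -> (72,21) [heading=0, draw]
  -- iteration 3/3 --
  FD 14: (72,21) -> (86,21) [heading=0, draw]
  FD 16: (86,21) -> (102,21) [heading=0, draw]
]
BK 4: (102,21) -> (98,21) [heading=0, draw]
LT 270: heading 0 -> 270
FD 4: (98,21) -> (98,17) [heading=270, draw]
BK 6: (98,17) -> (98,23) [heading=270, draw]
FD 7: (98,23) -> (98,16) [heading=270, draw]
Final: pos=(98,16), heading=270, 13 segment(s) drawn

Segment lengths:
  seg 1: (0,0) -> (12,0), length = 12
  seg 2: (12,0) -> (12,17), length = 17
  seg 3: (12,17) -> (12,21), length = 4
  seg 4: (12,21) -> (26,21), length = 14
  seg 5: (26,21) -> (42,21), length = 16
  seg 6: (42,21) -> (56,21), length = 14
  seg 7: (56,21) -> (72,21), length = 16
  seg 8: (72,21) -> (86,21), length = 14
  seg 9: (86,21) -> (102,21), length = 16
  seg 10: (102,21) -> (98,21), length = 4
  seg 11: (98,21) -> (98,17), length = 4
  seg 12: (98,17) -> (98,23), length = 6
  seg 13: (98,23) -> (98,16), length = 7
Total = 144

Answer: 144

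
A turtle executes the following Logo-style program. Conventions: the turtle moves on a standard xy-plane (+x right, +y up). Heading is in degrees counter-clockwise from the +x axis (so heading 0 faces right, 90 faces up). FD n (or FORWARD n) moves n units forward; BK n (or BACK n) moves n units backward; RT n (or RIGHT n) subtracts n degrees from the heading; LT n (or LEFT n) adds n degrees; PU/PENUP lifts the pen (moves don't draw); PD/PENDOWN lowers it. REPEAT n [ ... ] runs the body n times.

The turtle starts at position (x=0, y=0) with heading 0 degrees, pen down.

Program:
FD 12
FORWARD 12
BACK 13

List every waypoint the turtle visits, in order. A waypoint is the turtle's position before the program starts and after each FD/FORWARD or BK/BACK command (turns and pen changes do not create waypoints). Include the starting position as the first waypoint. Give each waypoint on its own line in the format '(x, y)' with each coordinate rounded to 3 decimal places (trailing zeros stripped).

Executing turtle program step by step:
Start: pos=(0,0), heading=0, pen down
FD 12: (0,0) -> (12,0) [heading=0, draw]
FD 12: (12,0) -> (24,0) [heading=0, draw]
BK 13: (24,0) -> (11,0) [heading=0, draw]
Final: pos=(11,0), heading=0, 3 segment(s) drawn
Waypoints (4 total):
(0, 0)
(12, 0)
(24, 0)
(11, 0)

Answer: (0, 0)
(12, 0)
(24, 0)
(11, 0)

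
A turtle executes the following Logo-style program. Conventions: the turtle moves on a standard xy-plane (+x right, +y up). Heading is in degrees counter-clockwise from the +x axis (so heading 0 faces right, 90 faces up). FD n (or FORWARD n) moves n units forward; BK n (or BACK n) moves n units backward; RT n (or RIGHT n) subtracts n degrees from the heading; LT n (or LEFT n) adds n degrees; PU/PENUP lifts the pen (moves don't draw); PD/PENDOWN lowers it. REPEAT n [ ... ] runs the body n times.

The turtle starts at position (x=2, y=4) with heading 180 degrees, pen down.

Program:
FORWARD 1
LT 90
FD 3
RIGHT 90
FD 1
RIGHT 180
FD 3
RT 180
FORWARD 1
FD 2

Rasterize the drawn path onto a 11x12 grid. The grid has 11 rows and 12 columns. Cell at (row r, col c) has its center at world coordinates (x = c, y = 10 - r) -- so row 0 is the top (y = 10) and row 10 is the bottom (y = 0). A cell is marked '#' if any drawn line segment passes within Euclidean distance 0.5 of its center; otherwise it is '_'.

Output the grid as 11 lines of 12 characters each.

Segment 0: (2,4) -> (1,4)
Segment 1: (1,4) -> (1,1)
Segment 2: (1,1) -> (-0,1)
Segment 3: (-0,1) -> (3,1)
Segment 4: (3,1) -> (2,1)
Segment 5: (2,1) -> (-0,1)

Answer: ____________
____________
____________
____________
____________
____________
_##_________
_#__________
_#__________
####________
____________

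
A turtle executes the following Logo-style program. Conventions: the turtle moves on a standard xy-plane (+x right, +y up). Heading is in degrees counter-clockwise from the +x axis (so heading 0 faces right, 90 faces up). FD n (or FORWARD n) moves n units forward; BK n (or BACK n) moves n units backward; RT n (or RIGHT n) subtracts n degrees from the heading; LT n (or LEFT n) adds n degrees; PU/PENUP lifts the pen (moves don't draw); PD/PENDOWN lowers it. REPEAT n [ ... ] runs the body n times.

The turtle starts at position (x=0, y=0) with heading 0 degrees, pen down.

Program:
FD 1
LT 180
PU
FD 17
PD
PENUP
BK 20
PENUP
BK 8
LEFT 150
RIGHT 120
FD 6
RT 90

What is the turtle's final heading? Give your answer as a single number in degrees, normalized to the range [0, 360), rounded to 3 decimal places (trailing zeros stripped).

Answer: 120

Derivation:
Executing turtle program step by step:
Start: pos=(0,0), heading=0, pen down
FD 1: (0,0) -> (1,0) [heading=0, draw]
LT 180: heading 0 -> 180
PU: pen up
FD 17: (1,0) -> (-16,0) [heading=180, move]
PD: pen down
PU: pen up
BK 20: (-16,0) -> (4,0) [heading=180, move]
PU: pen up
BK 8: (4,0) -> (12,0) [heading=180, move]
LT 150: heading 180 -> 330
RT 120: heading 330 -> 210
FD 6: (12,0) -> (6.804,-3) [heading=210, move]
RT 90: heading 210 -> 120
Final: pos=(6.804,-3), heading=120, 1 segment(s) drawn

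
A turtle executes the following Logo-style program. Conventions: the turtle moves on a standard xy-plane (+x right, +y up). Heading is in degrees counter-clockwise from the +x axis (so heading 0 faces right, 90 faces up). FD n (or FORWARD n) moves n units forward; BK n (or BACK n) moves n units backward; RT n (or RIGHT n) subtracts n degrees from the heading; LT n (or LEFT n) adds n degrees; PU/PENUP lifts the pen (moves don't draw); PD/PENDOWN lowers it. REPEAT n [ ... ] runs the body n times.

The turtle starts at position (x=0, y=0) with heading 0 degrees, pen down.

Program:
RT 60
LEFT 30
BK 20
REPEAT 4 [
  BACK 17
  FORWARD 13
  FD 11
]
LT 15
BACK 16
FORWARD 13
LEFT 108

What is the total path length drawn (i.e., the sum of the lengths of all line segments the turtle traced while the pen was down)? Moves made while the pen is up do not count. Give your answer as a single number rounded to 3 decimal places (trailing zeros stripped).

Answer: 213

Derivation:
Executing turtle program step by step:
Start: pos=(0,0), heading=0, pen down
RT 60: heading 0 -> 300
LT 30: heading 300 -> 330
BK 20: (0,0) -> (-17.321,10) [heading=330, draw]
REPEAT 4 [
  -- iteration 1/4 --
  BK 17: (-17.321,10) -> (-32.043,18.5) [heading=330, draw]
  FD 13: (-32.043,18.5) -> (-20.785,12) [heading=330, draw]
  FD 11: (-20.785,12) -> (-11.258,6.5) [heading=330, draw]
  -- iteration 2/4 --
  BK 17: (-11.258,6.5) -> (-25.981,15) [heading=330, draw]
  FD 13: (-25.981,15) -> (-14.722,8.5) [heading=330, draw]
  FD 11: (-14.722,8.5) -> (-5.196,3) [heading=330, draw]
  -- iteration 3/4 --
  BK 17: (-5.196,3) -> (-19.919,11.5) [heading=330, draw]
  FD 13: (-19.919,11.5) -> (-8.66,5) [heading=330, draw]
  FD 11: (-8.66,5) -> (0.866,-0.5) [heading=330, draw]
  -- iteration 4/4 --
  BK 17: (0.866,-0.5) -> (-13.856,8) [heading=330, draw]
  FD 13: (-13.856,8) -> (-2.598,1.5) [heading=330, draw]
  FD 11: (-2.598,1.5) -> (6.928,-4) [heading=330, draw]
]
LT 15: heading 330 -> 345
BK 16: (6.928,-4) -> (-8.527,0.141) [heading=345, draw]
FD 13: (-8.527,0.141) -> (4.03,-3.224) [heading=345, draw]
LT 108: heading 345 -> 93
Final: pos=(4.03,-3.224), heading=93, 15 segment(s) drawn

Segment lengths:
  seg 1: (0,0) -> (-17.321,10), length = 20
  seg 2: (-17.321,10) -> (-32.043,18.5), length = 17
  seg 3: (-32.043,18.5) -> (-20.785,12), length = 13
  seg 4: (-20.785,12) -> (-11.258,6.5), length = 11
  seg 5: (-11.258,6.5) -> (-25.981,15), length = 17
  seg 6: (-25.981,15) -> (-14.722,8.5), length = 13
  seg 7: (-14.722,8.5) -> (-5.196,3), length = 11
  seg 8: (-5.196,3) -> (-19.919,11.5), length = 17
  seg 9: (-19.919,11.5) -> (-8.66,5), length = 13
  seg 10: (-8.66,5) -> (0.866,-0.5), length = 11
  seg 11: (0.866,-0.5) -> (-13.856,8), length = 17
  seg 12: (-13.856,8) -> (-2.598,1.5), length = 13
  seg 13: (-2.598,1.5) -> (6.928,-4), length = 11
  seg 14: (6.928,-4) -> (-8.527,0.141), length = 16
  seg 15: (-8.527,0.141) -> (4.03,-3.224), length = 13
Total = 213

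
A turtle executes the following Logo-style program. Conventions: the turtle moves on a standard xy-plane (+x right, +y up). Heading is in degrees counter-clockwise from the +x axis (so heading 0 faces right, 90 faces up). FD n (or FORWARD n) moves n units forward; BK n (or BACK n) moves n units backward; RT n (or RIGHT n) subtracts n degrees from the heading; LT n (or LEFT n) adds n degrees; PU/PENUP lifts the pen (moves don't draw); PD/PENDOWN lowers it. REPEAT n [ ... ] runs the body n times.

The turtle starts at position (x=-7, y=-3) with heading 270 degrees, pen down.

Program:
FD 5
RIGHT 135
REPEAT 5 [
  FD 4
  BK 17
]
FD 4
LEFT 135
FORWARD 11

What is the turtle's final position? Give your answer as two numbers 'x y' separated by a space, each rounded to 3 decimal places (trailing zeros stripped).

Executing turtle program step by step:
Start: pos=(-7,-3), heading=270, pen down
FD 5: (-7,-3) -> (-7,-8) [heading=270, draw]
RT 135: heading 270 -> 135
REPEAT 5 [
  -- iteration 1/5 --
  FD 4: (-7,-8) -> (-9.828,-5.172) [heading=135, draw]
  BK 17: (-9.828,-5.172) -> (2.192,-17.192) [heading=135, draw]
  -- iteration 2/5 --
  FD 4: (2.192,-17.192) -> (-0.636,-14.364) [heading=135, draw]
  BK 17: (-0.636,-14.364) -> (11.385,-26.385) [heading=135, draw]
  -- iteration 3/5 --
  FD 4: (11.385,-26.385) -> (8.556,-23.556) [heading=135, draw]
  BK 17: (8.556,-23.556) -> (20.577,-35.577) [heading=135, draw]
  -- iteration 4/5 --
  FD 4: (20.577,-35.577) -> (17.749,-32.749) [heading=135, draw]
  BK 17: (17.749,-32.749) -> (29.77,-44.77) [heading=135, draw]
  -- iteration 5/5 --
  FD 4: (29.77,-44.77) -> (26.941,-41.941) [heading=135, draw]
  BK 17: (26.941,-41.941) -> (38.962,-53.962) [heading=135, draw]
]
FD 4: (38.962,-53.962) -> (36.134,-51.134) [heading=135, draw]
LT 135: heading 135 -> 270
FD 11: (36.134,-51.134) -> (36.134,-62.134) [heading=270, draw]
Final: pos=(36.134,-62.134), heading=270, 13 segment(s) drawn

Answer: 36.134 -62.134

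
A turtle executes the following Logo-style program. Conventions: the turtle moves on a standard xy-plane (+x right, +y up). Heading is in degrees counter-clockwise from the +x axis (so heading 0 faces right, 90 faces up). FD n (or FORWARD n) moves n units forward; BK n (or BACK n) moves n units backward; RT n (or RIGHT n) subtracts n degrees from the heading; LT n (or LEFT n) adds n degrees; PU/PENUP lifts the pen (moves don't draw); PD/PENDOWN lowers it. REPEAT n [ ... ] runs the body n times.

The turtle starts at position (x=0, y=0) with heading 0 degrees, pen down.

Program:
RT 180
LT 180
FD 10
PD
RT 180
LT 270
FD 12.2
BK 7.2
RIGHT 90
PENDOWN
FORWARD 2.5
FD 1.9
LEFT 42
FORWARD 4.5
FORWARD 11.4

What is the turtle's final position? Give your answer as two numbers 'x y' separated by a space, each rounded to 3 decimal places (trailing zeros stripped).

Answer: 26.216 15.639

Derivation:
Executing turtle program step by step:
Start: pos=(0,0), heading=0, pen down
RT 180: heading 0 -> 180
LT 180: heading 180 -> 0
FD 10: (0,0) -> (10,0) [heading=0, draw]
PD: pen down
RT 180: heading 0 -> 180
LT 270: heading 180 -> 90
FD 12.2: (10,0) -> (10,12.2) [heading=90, draw]
BK 7.2: (10,12.2) -> (10,5) [heading=90, draw]
RT 90: heading 90 -> 0
PD: pen down
FD 2.5: (10,5) -> (12.5,5) [heading=0, draw]
FD 1.9: (12.5,5) -> (14.4,5) [heading=0, draw]
LT 42: heading 0 -> 42
FD 4.5: (14.4,5) -> (17.744,8.011) [heading=42, draw]
FD 11.4: (17.744,8.011) -> (26.216,15.639) [heading=42, draw]
Final: pos=(26.216,15.639), heading=42, 7 segment(s) drawn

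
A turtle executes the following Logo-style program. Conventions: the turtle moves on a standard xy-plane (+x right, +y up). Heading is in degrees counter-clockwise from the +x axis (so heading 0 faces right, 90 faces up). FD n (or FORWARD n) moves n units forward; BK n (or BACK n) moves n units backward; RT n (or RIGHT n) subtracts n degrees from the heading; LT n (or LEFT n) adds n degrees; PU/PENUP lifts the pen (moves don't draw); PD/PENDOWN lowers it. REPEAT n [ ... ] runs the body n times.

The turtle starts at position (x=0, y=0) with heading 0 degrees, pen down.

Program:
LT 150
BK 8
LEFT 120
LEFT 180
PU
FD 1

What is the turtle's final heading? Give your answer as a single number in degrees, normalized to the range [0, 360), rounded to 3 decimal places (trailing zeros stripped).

Answer: 90

Derivation:
Executing turtle program step by step:
Start: pos=(0,0), heading=0, pen down
LT 150: heading 0 -> 150
BK 8: (0,0) -> (6.928,-4) [heading=150, draw]
LT 120: heading 150 -> 270
LT 180: heading 270 -> 90
PU: pen up
FD 1: (6.928,-4) -> (6.928,-3) [heading=90, move]
Final: pos=(6.928,-3), heading=90, 1 segment(s) drawn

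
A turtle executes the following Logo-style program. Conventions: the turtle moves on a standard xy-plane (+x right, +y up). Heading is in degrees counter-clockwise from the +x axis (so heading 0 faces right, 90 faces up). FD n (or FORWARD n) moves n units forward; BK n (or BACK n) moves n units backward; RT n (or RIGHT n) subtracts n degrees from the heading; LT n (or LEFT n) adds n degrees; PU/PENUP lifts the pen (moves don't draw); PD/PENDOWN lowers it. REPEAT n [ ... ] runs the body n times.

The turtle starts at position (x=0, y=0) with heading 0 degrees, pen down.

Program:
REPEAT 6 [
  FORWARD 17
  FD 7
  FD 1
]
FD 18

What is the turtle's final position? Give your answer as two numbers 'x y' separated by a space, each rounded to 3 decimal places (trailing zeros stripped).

Executing turtle program step by step:
Start: pos=(0,0), heading=0, pen down
REPEAT 6 [
  -- iteration 1/6 --
  FD 17: (0,0) -> (17,0) [heading=0, draw]
  FD 7: (17,0) -> (24,0) [heading=0, draw]
  FD 1: (24,0) -> (25,0) [heading=0, draw]
  -- iteration 2/6 --
  FD 17: (25,0) -> (42,0) [heading=0, draw]
  FD 7: (42,0) -> (49,0) [heading=0, draw]
  FD 1: (49,0) -> (50,0) [heading=0, draw]
  -- iteration 3/6 --
  FD 17: (50,0) -> (67,0) [heading=0, draw]
  FD 7: (67,0) -> (74,0) [heading=0, draw]
  FD 1: (74,0) -> (75,0) [heading=0, draw]
  -- iteration 4/6 --
  FD 17: (75,0) -> (92,0) [heading=0, draw]
  FD 7: (92,0) -> (99,0) [heading=0, draw]
  FD 1: (99,0) -> (100,0) [heading=0, draw]
  -- iteration 5/6 --
  FD 17: (100,0) -> (117,0) [heading=0, draw]
  FD 7: (117,0) -> (124,0) [heading=0, draw]
  FD 1: (124,0) -> (125,0) [heading=0, draw]
  -- iteration 6/6 --
  FD 17: (125,0) -> (142,0) [heading=0, draw]
  FD 7: (142,0) -> (149,0) [heading=0, draw]
  FD 1: (149,0) -> (150,0) [heading=0, draw]
]
FD 18: (150,0) -> (168,0) [heading=0, draw]
Final: pos=(168,0), heading=0, 19 segment(s) drawn

Answer: 168 0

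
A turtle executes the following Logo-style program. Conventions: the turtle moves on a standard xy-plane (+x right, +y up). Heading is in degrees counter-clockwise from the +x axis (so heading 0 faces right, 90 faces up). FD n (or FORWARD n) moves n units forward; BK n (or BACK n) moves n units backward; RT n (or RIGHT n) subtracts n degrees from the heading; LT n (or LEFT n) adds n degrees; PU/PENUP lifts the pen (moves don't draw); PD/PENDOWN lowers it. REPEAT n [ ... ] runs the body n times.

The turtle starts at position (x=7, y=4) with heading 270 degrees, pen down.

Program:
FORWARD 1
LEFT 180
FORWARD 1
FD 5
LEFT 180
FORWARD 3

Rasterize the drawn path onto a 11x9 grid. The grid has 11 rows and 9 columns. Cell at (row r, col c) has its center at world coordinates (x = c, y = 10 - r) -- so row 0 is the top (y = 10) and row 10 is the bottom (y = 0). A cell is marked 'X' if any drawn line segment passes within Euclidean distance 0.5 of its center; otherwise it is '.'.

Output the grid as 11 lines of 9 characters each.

Answer: .........
.......X.
.......X.
.......X.
.......X.
.......X.
.......X.
.......X.
.........
.........
.........

Derivation:
Segment 0: (7,4) -> (7,3)
Segment 1: (7,3) -> (7,4)
Segment 2: (7,4) -> (7,9)
Segment 3: (7,9) -> (7,6)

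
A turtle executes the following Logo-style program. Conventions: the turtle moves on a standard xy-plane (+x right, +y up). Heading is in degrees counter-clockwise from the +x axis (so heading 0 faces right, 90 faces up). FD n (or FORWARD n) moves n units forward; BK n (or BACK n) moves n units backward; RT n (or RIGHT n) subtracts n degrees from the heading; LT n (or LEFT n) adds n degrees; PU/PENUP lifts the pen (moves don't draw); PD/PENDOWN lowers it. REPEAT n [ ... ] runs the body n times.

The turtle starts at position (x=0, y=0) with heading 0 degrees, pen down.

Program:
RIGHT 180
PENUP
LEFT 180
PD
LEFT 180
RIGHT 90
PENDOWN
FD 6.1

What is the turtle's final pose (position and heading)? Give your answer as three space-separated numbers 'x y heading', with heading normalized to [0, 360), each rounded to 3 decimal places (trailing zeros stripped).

Executing turtle program step by step:
Start: pos=(0,0), heading=0, pen down
RT 180: heading 0 -> 180
PU: pen up
LT 180: heading 180 -> 0
PD: pen down
LT 180: heading 0 -> 180
RT 90: heading 180 -> 90
PD: pen down
FD 6.1: (0,0) -> (0,6.1) [heading=90, draw]
Final: pos=(0,6.1), heading=90, 1 segment(s) drawn

Answer: 0 6.1 90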